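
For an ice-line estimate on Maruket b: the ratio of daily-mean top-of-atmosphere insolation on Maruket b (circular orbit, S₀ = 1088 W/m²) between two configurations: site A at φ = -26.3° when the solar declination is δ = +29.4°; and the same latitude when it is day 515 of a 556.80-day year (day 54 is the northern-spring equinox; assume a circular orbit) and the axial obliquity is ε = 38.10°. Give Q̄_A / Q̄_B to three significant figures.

— Configuration A (φ=-26.3°):
cos H₀ = −tan(-26.3°) tan(+29.400°) = 0.2785, H₀ = 1.2886 rad.
Bracket: H₀ sin φ sin δ + cos φ cos δ sin H₀ = 1.2886×-0.44307×0.49090 + 0.89649×0.87121×0.96044 = -0.280274 + 0.750133 = 0.469859.
Q̄ = (S₀/π) × [bracket] = (1088/π) × 0.469859 = 162.72 W/m².
— Configuration B (φ=-26.3°):
Solar longitude: λ_s = 360° × (515 − 54)/556.80 = 298.060°.
sin δ = sin 38.10° × sin 298.060° = -0.54450, so δ = -32.991°.
cos H₀ = −tan(-26.3°) tan(-32.991°) = -0.3208, H₀ = 1.8974 rad.
Bracket: H₀ sin φ sin δ + cos φ cos δ sin H₀ = 1.8974×-0.44307×-0.54450 + 0.89649×0.83876×0.94713 = 0.457751 + 0.712185 = 1.169936.
Q̄ = (S₀/π) × [bracket] = (1088/π) × 1.169936 = 405.17 W/m².
Ratio Q̄_A / Q̄_B = 162.72 / 405.17 = 0.4016.

Q̄_A / Q̄_B ≈ 0.402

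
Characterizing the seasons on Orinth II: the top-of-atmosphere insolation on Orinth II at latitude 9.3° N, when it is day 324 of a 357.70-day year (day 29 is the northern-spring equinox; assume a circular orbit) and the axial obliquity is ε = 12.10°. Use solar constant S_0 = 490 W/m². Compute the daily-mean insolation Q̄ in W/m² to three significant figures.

Q̄ ≈ 144 W/m²

Solar longitude: L_s = 360° × (324 − 29)/357.70 = 296.897°.
sin δ = sin 12.10° × sin 296.897° = -0.18694, so δ = -10.774°.
cos h₀ = −tan(+9.3°) tan(-10.774°) = 0.0312, h₀ = 1.5396 rad.
Bracket: h₀ sin ϕ sin δ + cos ϕ cos δ sin h₀ = 1.5396×0.16160×-0.18694 + 0.98686×0.98237×0.99951 = -0.046511 + 0.968987 = 0.922476.
Q̄ = (S_0/π) × [bracket] = (490/π) × 0.922476 = 143.9 W/m².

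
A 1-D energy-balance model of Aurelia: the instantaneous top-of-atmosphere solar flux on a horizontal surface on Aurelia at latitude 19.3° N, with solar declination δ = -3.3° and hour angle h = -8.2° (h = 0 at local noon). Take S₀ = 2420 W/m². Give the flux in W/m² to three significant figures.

2.21e+03 W/m²

cos θ_z = sin φ sin δ + cos φ cos δ cos h = -0.019026 + 0.932603 = 0.913577.
Flux = S₀ · cos θ_z = 2420 × 0.913577 = 2211 W/m².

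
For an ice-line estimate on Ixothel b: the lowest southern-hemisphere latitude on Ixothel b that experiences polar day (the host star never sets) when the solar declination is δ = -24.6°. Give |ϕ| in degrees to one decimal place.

|ϕ| = 65.4°

Polar day requires cos h₀ = −tan ϕ tan δ ≤ −1, i.e. tan ϕ tan δ ≥ 1.
The boundary is |tan ϕ| · |tan δ| = 1, so |ϕ| = 90° − |δ| = 90° − 24.6° = 65.4° in the southern hemisphere.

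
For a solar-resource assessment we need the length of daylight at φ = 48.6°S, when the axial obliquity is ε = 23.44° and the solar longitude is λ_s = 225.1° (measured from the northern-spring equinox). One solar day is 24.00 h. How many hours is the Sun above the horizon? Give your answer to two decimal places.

Solar declination: sin δ = sin ε · sin λ_s = sin 23.44° × sin 225.1° = -0.28177, so δ = -16.366°.
cos H₀ = −tan φ · tan δ = −tan(-48.6°) × tan(-16.366°) = -0.3331, so H₀ = 1.9104 rad = 109.46°.
Daylight = 2H₀/(2π) × 24.00 h = (1.9104/π) × 24.00 = 14.59 h.

14.59 h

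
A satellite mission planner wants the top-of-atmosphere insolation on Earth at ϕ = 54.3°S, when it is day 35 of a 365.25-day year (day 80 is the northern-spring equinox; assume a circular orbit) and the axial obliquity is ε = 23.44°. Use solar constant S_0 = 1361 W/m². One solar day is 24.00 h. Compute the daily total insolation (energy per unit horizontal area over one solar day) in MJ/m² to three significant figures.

Solar longitude: L_s = 360° × (35 − 80)/365.25 = -44.353°, i.e. -44.353° + 360° = 315.647°.
sin δ = sin 23.44° × sin 315.647° = -0.27809, so δ = -16.146°.
cos h₀ = −tan(-54.3°) tan(-16.146°) = -0.4029, h₀ = 1.9855 rad.
Bracket: h₀ sin ϕ sin δ + cos ϕ cos δ sin h₀ = 1.9855×-0.81208×-0.27809 + 0.58354×0.96056×0.91525 = 0.448388 + 0.513021 = 0.961409.
Q̄ = (S_0/π) × [bracket] = (1361/π) × 0.961409 = 416.50 W/m².
Daily total = Q̄ × 24.00 h × 3600 s/h = 416.50 × 24.00 × 3600 / 10⁶ = 35.99 MJ/m².

36.0 MJ/m²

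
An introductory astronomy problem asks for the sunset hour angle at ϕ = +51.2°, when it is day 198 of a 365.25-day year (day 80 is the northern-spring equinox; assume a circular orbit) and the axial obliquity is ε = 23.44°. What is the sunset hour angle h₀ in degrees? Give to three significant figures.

Solar longitude: L_s = 360° × (198 − 80)/365.25 = 116.304°.
sin δ = sin 23.44° × sin 116.304° = 0.35660, so δ = +20.892°.
cos h₀ = −tan ϕ · tan δ = −tan(+51.2°) × tan(+20.892°) = -0.4747, so h₀ = 2.0655 rad = 118.34°.

h₀ = 118°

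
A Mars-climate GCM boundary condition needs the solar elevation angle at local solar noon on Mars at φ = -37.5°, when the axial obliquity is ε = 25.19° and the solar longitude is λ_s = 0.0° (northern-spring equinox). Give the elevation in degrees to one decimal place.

Solar declination: sin δ = sin ε · sin λ_s = sin 25.19° × sin 0.0° = 0.00000, so δ = +0.000°.
At local noon the hour angle is zero, so the zenith angle equals |φ − δ| = |-37.5° − (+0.000°)| = 37.500°.
Elevation = 90° − 37.500° = 52.5°.

52.5°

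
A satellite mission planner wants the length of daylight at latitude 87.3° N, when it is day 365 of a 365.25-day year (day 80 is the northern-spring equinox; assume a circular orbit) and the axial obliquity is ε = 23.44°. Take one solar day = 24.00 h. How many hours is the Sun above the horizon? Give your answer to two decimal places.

0.00 h

Solar longitude: λ_s = 360° × (365 − 80)/365.25 = 280.903°.
sin δ = sin 23.44° × sin 280.903° = -0.39061, so δ = -22.992°.
cos H₀ = −tan φ · tan δ = 8.9976 ≥ 1, so the Sun never rises (polar night) and H₀ = 0.
Daylight = 2H₀/(2π) × 24.00 h = (0.0000/π) × 24.00 = 0.00 h.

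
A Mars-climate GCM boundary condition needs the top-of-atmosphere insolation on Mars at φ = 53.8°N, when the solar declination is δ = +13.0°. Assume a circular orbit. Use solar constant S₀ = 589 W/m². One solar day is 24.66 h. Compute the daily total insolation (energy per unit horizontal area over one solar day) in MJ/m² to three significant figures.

cos H₀ = −tan(+53.8°) tan(+13.000°) = -0.3154, H₀ = 1.8917 rad.
Bracket: H₀ sin φ sin δ + cos φ cos δ sin H₀ = 1.8917×0.80696×0.22495 + 0.59061×0.97437×0.94895 = 0.343392 + 0.546095 = 0.889487.
Q̄ = (S₀/π) × [bracket] = (589/π) × 0.889487 = 166.77 W/m².
Daily total = Q̄ × 24.66 h × 3600 s/h = 166.77 × 24.66 × 3600 / 10⁶ = 14.81 MJ/m².

14.8 MJ/m²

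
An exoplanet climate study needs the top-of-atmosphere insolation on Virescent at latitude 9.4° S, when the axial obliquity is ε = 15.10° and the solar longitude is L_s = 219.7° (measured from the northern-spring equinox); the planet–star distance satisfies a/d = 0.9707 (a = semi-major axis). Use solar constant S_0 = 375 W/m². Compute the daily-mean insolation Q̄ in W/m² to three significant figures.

Solar declination: sin δ = sin ε · sin L_s = sin 15.10° × sin 219.7° = -0.16640, so δ = -9.579°.
cos h₀ = −tan(-9.4°) tan(-9.579°) = -0.0279, h₀ = 1.5987 rad.
Bracket: h₀ sin ϕ sin δ + cos ϕ cos δ sin h₀ = 1.5987×-0.16333×-0.16640 + 0.98657×0.98606×0.99961 = 0.043450 + 0.972438 = 1.015888.
Inverse-square distance factor (a/d)² = 0.9707² = 0.942258.
Q̄ = (S_0/π) × 0.942258 × [bracket] = (375/π) × 0.942258 × 1.015888 = 114.3 W/m².

Q̄ ≈ 114 W/m²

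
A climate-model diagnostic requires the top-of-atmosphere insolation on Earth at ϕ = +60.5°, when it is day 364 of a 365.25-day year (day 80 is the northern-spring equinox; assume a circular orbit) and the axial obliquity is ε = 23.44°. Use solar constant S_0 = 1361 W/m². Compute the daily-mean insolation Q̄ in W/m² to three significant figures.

Solar longitude: L_s = 360° × (364 − 80)/365.25 = 279.918°.
sin δ = sin 23.44° × sin 279.918° = -0.39184, so δ = -23.069°.
cos h₀ = −tan(+60.5°) tan(-23.069°) = 0.7528, h₀ = 0.7185 rad.
Bracket: h₀ sin ϕ sin δ + cos ϕ cos δ sin h₀ = 0.7185×0.87036×-0.39184 + 0.49242×0.92003×0.65827 = -0.245039 + 0.298223 = 0.053184.
Q̄ = (S_0/π) × [bracket] = (1361/π) × 0.053184 = 23.04 W/m².

Q̄ ≈ 23.0 W/m²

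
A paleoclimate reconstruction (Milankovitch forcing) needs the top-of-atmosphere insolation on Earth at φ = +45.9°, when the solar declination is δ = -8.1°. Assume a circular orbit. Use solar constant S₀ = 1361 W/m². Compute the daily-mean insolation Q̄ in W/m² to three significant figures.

Q̄ ≈ 233 W/m²

cos H₀ = −tan(+45.9°) tan(-8.100°) = 0.1469, H₀ = 1.4234 rad.
Bracket: H₀ sin φ sin δ + cos φ cos δ sin H₀ = 1.4234×0.71813×-0.14090 + 0.69591×0.99002×0.98916 = -0.144026 + 0.681496 = 0.537470.
Q̄ = (S₀/π) × [bracket] = (1361/π) × 0.537470 = 232.8 W/m².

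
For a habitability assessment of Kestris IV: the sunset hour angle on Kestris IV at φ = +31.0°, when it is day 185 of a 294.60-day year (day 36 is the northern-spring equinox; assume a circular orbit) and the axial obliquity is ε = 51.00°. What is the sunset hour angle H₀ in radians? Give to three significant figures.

H₀ = 1.55 rad

Solar longitude: λ_s = 360° × (185 − 36)/294.60 = 182.077°.
sin δ = sin 51.00° × sin 182.077° = -0.02817, so δ = -1.614°.
cos H₀ = −tan φ · tan δ = −tan(+31.0°) × tan(-1.614°) = 0.0169, so H₀ = 1.5539 rad = 89.03°.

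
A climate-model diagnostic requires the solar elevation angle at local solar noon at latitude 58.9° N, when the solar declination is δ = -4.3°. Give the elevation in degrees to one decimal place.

26.8°

At local noon the hour angle is zero, so the zenith angle equals |ϕ − δ| = |+58.9° − (-4.300°)| = 63.200°.
Elevation = 90° − 63.200° = 26.8°.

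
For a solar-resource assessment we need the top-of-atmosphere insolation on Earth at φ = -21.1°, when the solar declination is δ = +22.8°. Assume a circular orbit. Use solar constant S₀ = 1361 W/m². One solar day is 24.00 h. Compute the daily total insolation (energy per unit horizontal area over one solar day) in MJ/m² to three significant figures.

cos H₀ = −tan(-21.1°) tan(+22.800°) = 0.1622, H₀ = 1.4079 rad.
Bracket: H₀ sin φ sin δ + cos φ cos δ sin H₀ = 1.4079×-0.36000×0.38752 + 0.93295×0.92186×0.98676 = -0.196412 + 0.848662 = 0.652250.
Q̄ = (S₀/π) × [bracket] = (1361/π) × 0.652250 = 282.57 W/m².
Daily total = Q̄ × 24.00 h × 3600 s/h = 282.57 × 24.00 × 3600 / 10⁶ = 24.41 MJ/m².

24.4 MJ/m²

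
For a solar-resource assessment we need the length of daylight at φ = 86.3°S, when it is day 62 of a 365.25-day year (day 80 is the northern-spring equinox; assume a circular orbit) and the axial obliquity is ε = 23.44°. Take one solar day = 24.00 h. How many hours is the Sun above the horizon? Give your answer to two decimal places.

24.00 h

Solar longitude: λ_s = 360° × (62 − 80)/365.25 = -17.741°, i.e. -17.741° + 360° = 342.259°.
sin δ = sin 23.44° × sin 342.259° = -0.12121, so δ = -6.962°.
Sunrise equation: cos H₀ = −tan φ · tan δ = -1.8884 ≤ −1, so the Sun never sets (polar day) and H₀ = π.
Daylight = 2H₀/(2π) × 24.00 h = (3.1416/π) × 24.00 = 24.00 h.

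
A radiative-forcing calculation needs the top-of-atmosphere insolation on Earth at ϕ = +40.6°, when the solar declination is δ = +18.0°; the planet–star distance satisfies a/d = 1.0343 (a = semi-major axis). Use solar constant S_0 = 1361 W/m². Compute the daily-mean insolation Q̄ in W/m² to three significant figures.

cos h₀ = −tan(+40.6°) tan(+18.000°) = -0.2785, h₀ = 1.8530 rad.
Bracket: h₀ sin ϕ sin δ + cos ϕ cos δ sin h₀ = 1.8530×0.65077×0.30902 + 0.75927×0.95106×0.96044 = 0.372640 + 0.693545 = 1.066185.
Inverse-square distance factor (a/d)² = 1.0343² = 1.069776.
Q̄ = (S_0/π) × 1.069776 × [bracket] = (1361/π) × 1.069776 × 1.066185 = 494.1 W/m².

Q̄ ≈ 494 W/m²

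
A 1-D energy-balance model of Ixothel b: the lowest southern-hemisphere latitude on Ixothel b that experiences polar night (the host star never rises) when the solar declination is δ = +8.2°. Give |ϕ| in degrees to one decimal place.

|ϕ| = 81.8°

Polar night requires cos h₀ = −tan ϕ tan δ ≥ 1, i.e. tan ϕ tan δ ≤ −1.
The boundary is |tan ϕ| · |tan δ| = 1, so |ϕ| = 90° − |δ| = 90° − 8.2° = 81.8° in the southern hemisphere.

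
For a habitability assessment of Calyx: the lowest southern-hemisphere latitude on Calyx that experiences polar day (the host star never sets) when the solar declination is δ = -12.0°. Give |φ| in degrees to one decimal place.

|φ| = 78.0°

Polar day requires cos H₀ = −tan φ tan δ ≤ −1, i.e. tan φ tan δ ≥ 1.
The boundary is |tan φ| · |tan δ| = 1, so |φ| = 90° − |δ| = 90° − 12.0° = 78.0° in the southern hemisphere.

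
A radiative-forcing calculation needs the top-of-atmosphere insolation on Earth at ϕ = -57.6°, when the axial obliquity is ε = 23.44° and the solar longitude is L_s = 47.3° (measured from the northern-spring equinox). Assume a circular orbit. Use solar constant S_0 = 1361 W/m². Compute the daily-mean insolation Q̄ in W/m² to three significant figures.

Solar declination: sin δ = sin ε · sin L_s = sin 23.44° × sin 47.3° = 0.29234, so δ = +16.998°.
cos h₀ = −tan(-57.6°) tan(+16.998°) = 0.4817, h₀ = 1.0682 rad.
Bracket: h₀ sin ϕ sin δ + cos ϕ cos δ sin h₀ = 1.0682×-0.84433×0.29234 + 0.53583×0.95631×0.87634 = -0.263665 + 0.449054 = 0.185389.
Q̄ = (S_0/π) × [bracket] = (1361/π) × 0.185389 = 80.31 W/m².

Q̄ ≈ 80.3 W/m²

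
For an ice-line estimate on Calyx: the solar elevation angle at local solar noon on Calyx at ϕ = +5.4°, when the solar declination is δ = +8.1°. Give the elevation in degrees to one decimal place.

At local noon the hour angle is zero, so the zenith angle equals |ϕ − δ| = |+5.4° − (+8.100°)| = 2.700°.
Elevation = 90° − 2.700° = 87.3°.

87.3°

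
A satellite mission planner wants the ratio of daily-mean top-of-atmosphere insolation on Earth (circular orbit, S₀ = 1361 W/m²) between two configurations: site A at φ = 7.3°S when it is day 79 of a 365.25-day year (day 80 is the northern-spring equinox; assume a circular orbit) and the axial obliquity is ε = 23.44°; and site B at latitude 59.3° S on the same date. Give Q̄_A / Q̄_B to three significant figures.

Q̄_A / Q̄_B ≈ 1.91

— Configuration A (φ=-7.3°):
Solar longitude: λ_s = 360° × (79 − 80)/365.25 = -0.986°, i.e. -0.986° + 360° = 359.014°.
sin δ = sin 23.44° × sin 359.014° = -0.00684, so δ = -0.392°.
cos H₀ = −tan(-7.3°) tan(-0.392°) = -0.0009, H₀ = 1.5717 rad.
Bracket: H₀ sin φ sin δ + cos φ cos δ sin H₀ = 1.5717×-0.12706×-0.00684 + 0.99189×0.99998×1.00000 = 0.001366 + 0.991870 = 0.993236.
Q̄ = (S₀/π) × [bracket] = (1361/π) × 0.993236 = 430.29 W/m².
— Configuration B (φ=-59.3°):
cos H₀ = −tan(-59.3°) tan(-0.392°) = -0.0115, H₀ = 1.5823 rad.
Bracket: H₀ sin φ sin δ + cos φ cos δ sin H₀ = 1.5823×-0.85985×-0.00684 + 0.51054×0.99998×0.99993 = 0.009306 + 0.510494 = 0.519800.
Q̄ = (S₀/π) × [bracket] = (1361/π) × 0.519800 = 225.19 W/m².
Ratio Q̄_A / Q̄_B = 430.29 / 225.19 = 1.911.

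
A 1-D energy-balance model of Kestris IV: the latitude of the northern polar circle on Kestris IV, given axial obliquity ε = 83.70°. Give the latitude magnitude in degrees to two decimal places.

The polar circle is the lowest latitude that experiences at least one full rotation of continuous daylight at the northern-summer solstice; it lies at |ϕ| = 90° − ε = 90° − 83.70° = 6.30°.

6.30°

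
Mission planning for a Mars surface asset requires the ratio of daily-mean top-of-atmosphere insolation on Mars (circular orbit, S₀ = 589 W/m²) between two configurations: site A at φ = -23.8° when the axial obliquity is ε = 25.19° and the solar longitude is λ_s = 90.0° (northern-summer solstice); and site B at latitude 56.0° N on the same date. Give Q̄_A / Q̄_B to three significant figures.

Q̄_A / Q̄_B ≈ 0.484

— Configuration A (φ=-23.8°):
Solar declination: sin δ = sin ε · sin λ_s = sin 25.19° × sin 90.0° = 0.42562, so δ = +25.190°.
cos H₀ = −tan(-23.8°) tan(+25.190°) = 0.2074, H₀ = 1.3618 rad.
Bracket: H₀ sin φ sin δ + cos φ cos δ sin H₀ = 1.3618×-0.40355×0.42562 + 0.91496×0.90490×0.97825 = -0.233901 + 0.809939 = 0.576038.
Q̄ = (S₀/π) × [bracket] = (589/π) × 0.576038 = 108.00 W/m².
— Configuration B (φ=+56.0°):
cos H₀ = −tan(+56.0°) tan(+25.190°) = -0.6973, H₀ = 2.3425 rad.
Bracket: H₀ sin φ sin δ + cos φ cos δ sin H₀ = 2.3425×0.82904×0.42562 + 0.55919×0.90490×0.71676 = 0.826565 + 0.362688 = 1.189253.
Q̄ = (S₀/π) × [bracket] = (589/π) × 1.189253 = 222.97 W/m².
Ratio Q̄_A / Q̄_B = 108.00 / 222.97 = 0.4844.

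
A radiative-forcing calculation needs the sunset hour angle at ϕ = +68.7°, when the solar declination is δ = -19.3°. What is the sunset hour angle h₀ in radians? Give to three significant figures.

h₀ = 0.455 rad

cos h₀ = −tan ϕ · tan δ = −tan(+68.7°) × tan(-19.300°) = 0.8982, so h₀ = 0.4551 rad = 26.08°.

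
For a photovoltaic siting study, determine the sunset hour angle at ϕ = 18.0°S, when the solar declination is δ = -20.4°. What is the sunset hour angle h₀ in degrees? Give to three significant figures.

h₀ = 96.9°

cos h₀ = −tan ϕ · tan δ = −tan(-18.0°) × tan(-20.400°) = -0.1208, so h₀ = 1.6919 rad = 96.94°.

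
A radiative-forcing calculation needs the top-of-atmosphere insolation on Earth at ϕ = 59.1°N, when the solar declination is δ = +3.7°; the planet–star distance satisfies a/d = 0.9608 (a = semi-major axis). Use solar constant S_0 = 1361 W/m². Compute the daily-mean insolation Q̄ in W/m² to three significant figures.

cos h₀ = −tan(+59.1°) tan(+3.700°) = -0.1081, h₀ = 1.6791 rad.
Bracket: h₀ sin ϕ sin δ + cos ϕ cos δ sin h₀ = 1.6791×0.85806×0.06453 + 0.51354×0.99792×0.99415 = 0.092973 + 0.509474 = 0.602447.
Inverse-square distance factor (a/d)² = 0.9608² = 0.923137.
Q̄ = (S_0/π) × 0.923137 × [bracket] = (1361/π) × 0.923137 × 0.602447 = 240.9 W/m².

Q̄ ≈ 241 W/m²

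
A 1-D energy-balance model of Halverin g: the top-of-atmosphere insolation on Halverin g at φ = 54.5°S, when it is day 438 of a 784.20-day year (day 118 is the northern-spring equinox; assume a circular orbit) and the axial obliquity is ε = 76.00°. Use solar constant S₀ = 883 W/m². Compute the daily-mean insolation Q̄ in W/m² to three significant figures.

Q̄ ≈ 5.74 W/m²

Solar longitude: λ_s = 360° × (438 − 118)/784.20 = 146.901°.
sin δ = sin 76.00° × sin 146.901° = 0.52986, so δ = +31.996°.
cos H₀ = −tan(-54.5°) tan(+31.996°) = 0.8759, H₀ = 0.5035 rad.
Bracket: H₀ sin φ sin δ + cos φ cos δ sin H₀ = 0.5035×-0.81412×0.52986 + 0.58070×0.84808×0.48249 = -0.217195 + 0.237617 = 0.020422.
Q̄ = (S₀/π) × [bracket] = (883/π) × 0.020422 = 5.740 W/m².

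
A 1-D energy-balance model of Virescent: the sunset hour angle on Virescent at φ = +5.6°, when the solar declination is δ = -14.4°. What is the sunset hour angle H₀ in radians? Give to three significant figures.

H₀ = 1.55 rad

cos H₀ = −tan φ · tan δ = −tan(+5.6°) × tan(-14.400°) = 0.0252, so H₀ = 1.5456 rad = 88.56°.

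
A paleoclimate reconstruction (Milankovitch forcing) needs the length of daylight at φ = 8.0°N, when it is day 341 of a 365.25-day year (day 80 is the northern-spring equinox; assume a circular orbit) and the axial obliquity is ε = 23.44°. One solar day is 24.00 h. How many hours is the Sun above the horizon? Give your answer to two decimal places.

Solar longitude: λ_s = 360° × (341 − 80)/365.25 = 257.248°.
sin δ = sin 23.44° × sin 257.248° = -0.38798, so δ = -22.829°.
cos H₀ = −tan φ · tan δ = −tan(+8.0°) × tan(-22.829°) = 0.0592, so H₀ = 1.5116 rad = 86.61°.
Daylight = 2H₀/(2π) × 24.00 h = (1.5116/π) × 24.00 = 11.55 h.

11.55 h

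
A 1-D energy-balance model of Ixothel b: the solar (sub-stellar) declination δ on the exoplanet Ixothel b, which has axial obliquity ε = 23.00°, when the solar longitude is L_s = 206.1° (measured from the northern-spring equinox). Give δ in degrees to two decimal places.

δ = -9.90°

sin δ = sin ε · sin L_s = sin 23.00° × sin 206.1° = -0.171898.
δ = arcsin(-0.171898) = -9.90°.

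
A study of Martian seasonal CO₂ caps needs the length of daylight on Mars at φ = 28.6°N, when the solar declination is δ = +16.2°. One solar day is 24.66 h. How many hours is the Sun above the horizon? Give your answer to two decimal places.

cos H₀ = −tan φ · tan δ = −tan(+28.6°) × tan(+16.200°) = -0.1584, so H₀ = 1.7299 rad = 99.11°.
Daylight = 2H₀/(2π) × 24.66 h = (1.7299/π) × 24.66 = 13.58 h.

13.58 h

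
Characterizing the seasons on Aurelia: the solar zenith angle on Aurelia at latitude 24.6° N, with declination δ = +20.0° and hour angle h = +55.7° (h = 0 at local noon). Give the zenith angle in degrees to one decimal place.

cos θ_z = sin ϕ sin δ + cos ϕ cos δ cos h = 0.142376 + 0.481478 = 0.623854.
θ_z = arccos(0.623854) = 51.4°.

θ_z = 51.4°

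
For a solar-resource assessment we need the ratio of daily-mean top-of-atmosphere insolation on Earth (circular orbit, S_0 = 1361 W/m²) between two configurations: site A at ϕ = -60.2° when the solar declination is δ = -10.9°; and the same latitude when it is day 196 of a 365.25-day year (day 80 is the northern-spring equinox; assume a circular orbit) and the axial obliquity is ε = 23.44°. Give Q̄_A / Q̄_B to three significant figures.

— Configuration A (ϕ=-60.2°):
cos h₀ = −tan(-60.2°) tan(-10.900°) = -0.3362, h₀ = 1.9137 rad.
Bracket: h₀ sin ϕ sin δ + cos ϕ cos δ sin h₀ = 1.9137×-0.86777×-0.18910 + 0.49697×0.98196×0.94177 = 0.314029 + 0.459588 = 0.773617.
Q̄ = (S_0/π) × [bracket] = (1361/π) × 0.773617 = 335.15 W/m².
— Configuration B (ϕ=-60.2°):
Solar longitude: L_s = 360° × (196 − 80)/365.25 = 114.333°.
sin δ = sin 23.44° × sin 114.333° = 0.36245, so δ = +21.251°.
cos h₀ = −tan(-60.2°) tan(+21.251°) = 0.6791, h₀ = 0.8243 rad.
Bracket: h₀ sin ϕ sin δ + cos ϕ cos δ sin h₀ = 0.8243×-0.86777×0.36245 + 0.49697×0.93200×0.73409 = -0.259262 + 0.340013 = 0.080751.
Q̄ = (S_0/π) × [bracket] = (1361/π) × 0.080751 = 34.983 W/m².
Ratio Q̄_A / Q̄_B = 335.15 / 34.983 = 9.580.

Q̄_A / Q̄_B ≈ 9.58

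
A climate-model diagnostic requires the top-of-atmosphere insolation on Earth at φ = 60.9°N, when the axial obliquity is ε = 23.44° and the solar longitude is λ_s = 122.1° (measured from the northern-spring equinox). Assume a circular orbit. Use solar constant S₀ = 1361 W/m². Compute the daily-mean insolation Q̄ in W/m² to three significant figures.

Solar declination: sin δ = sin ε · sin λ_s = sin 23.44° × sin 122.1° = 0.33698, so δ = +19.693°.
cos H₀ = −tan(+60.9°) tan(+19.693°) = -0.6430, H₀ = 2.2692 rad.
Bracket: H₀ sin φ sin δ + cos φ cos δ sin H₀ = 2.2692×0.87377×0.33698 + 0.48634×0.94151×0.76584 = 0.668150 + 0.350674 = 1.018824.
Q̄ = (S₀/π) × [bracket] = (1361/π) × 1.018824 = 441.4 W/m².

Q̄ ≈ 441 W/m²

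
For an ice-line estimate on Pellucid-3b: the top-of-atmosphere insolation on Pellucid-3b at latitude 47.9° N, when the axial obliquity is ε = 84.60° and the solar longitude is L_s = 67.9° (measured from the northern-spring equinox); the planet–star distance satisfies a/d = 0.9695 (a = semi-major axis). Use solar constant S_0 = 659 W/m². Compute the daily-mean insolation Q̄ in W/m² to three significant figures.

Q̄ ≈ 424 W/m²

Solar declination: sin δ = sin ε · sin L_s = sin 84.60° × sin 67.9° = 0.92242, so δ = +67.282°.
cos h₀ = −tan(+47.9°) tan(+67.282°) = -2.6434 ≤ −1 ⇒ polar day, h₀ = π.
Bracket: h₀ sin ϕ sin δ + cos ϕ cos δ sin h₀ = 3.1416×0.74198×0.92242 + 0.67043×0.38620×0.00000 = 2.150165 + 0.000000 = 2.150165.
Inverse-square distance factor (a/d)² = 0.9695² = 0.939930.
Q̄ = (S_0/π) × 0.939930 × [bracket] = (659/π) × 0.939930 × 2.150165 = 423.9 W/m².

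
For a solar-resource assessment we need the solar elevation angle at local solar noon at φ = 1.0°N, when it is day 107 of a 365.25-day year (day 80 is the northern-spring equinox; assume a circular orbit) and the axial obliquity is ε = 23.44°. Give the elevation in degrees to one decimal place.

80.7°

Solar longitude: λ_s = 360° × (107 − 80)/365.25 = 26.612°.
sin δ = sin 23.44° × sin 26.612° = 0.17819, so δ = +10.264°.
At local noon the hour angle is zero, so the zenith angle equals |φ − δ| = |+1.0° − (+10.264°)| = 9.264°.
Elevation = 90° − 9.264° = 80.7°.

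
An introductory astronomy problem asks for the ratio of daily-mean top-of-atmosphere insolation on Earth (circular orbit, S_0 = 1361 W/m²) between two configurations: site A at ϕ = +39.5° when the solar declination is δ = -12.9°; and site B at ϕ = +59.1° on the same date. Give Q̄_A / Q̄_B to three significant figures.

Q̄_A / Q̄_B ≈ 2.29

— Configuration A (ϕ=+39.5°):
cos h₀ = −tan(+39.5°) tan(-12.900°) = 0.1888, h₀ = 1.3809 rad.
Bracket: h₀ sin ϕ sin δ + cos ϕ cos δ sin h₀ = 1.3809×0.63608×-0.22325 + 0.77162×0.97476×0.98202 = -0.196095 + 0.738621 = 0.542526.
Q̄ = (S_0/π) × [bracket] = (1361/π) × 0.542526 = 235.03 W/m².
— Configuration B (ϕ=+59.1°):
cos h₀ = −tan(+59.1°) tan(-12.900°) = 0.3827, h₀ = 1.1781 rad.
Bracket: h₀ sin ϕ sin δ + cos ϕ cos δ sin h₀ = 1.1781×0.85806×-0.22325 + 0.51354×0.97476×0.92388 = -0.225679 + 0.462474 = 0.236795.
Q̄ = (S_0/π) × [bracket] = (1361/π) × 0.236795 = 102.58 W/m².
Ratio Q̄_A / Q̄_B = 235.03 / 102.58 = 2.291.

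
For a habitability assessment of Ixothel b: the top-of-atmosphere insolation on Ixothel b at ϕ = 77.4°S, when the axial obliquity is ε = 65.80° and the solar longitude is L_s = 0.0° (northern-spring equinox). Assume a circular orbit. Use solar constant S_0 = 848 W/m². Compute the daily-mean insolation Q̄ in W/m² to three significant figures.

Q̄ ≈ 58.9 W/m²

Solar declination: sin δ = sin ε · sin L_s = sin 65.80° × sin 0.0° = 0.00000, so δ = +0.000°.
cos h₀ = −tan(-77.4°) tan(+0.000°) = 0.0000, h₀ = 1.5708 rad.
Bracket: h₀ sin ϕ sin δ + cos ϕ cos δ sin h₀ = 1.5708×-0.97592×0.00000 + 0.21814×1.00000×1.00000 = -0.000000 + 0.218140 = 0.218140.
Q̄ = (S_0/π) × [bracket] = (848/π) × 0.218140 = 58.88 W/m².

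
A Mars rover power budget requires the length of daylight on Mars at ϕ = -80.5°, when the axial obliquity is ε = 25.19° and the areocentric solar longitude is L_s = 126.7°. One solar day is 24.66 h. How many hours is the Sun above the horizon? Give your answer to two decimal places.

sin δ = sin 25.19° × sin 126.7° = 0.34125, so δ = +19.953°.
cos h₀ = −tan ϕ · tan δ = 2.1695 ≥ 1, so the Sun never rises (polar night) and h₀ = 0.
Daylight = 2h₀/(2π) × 24.66 h = (0.0000/π) × 24.66 = 0.00 h.

0.00 h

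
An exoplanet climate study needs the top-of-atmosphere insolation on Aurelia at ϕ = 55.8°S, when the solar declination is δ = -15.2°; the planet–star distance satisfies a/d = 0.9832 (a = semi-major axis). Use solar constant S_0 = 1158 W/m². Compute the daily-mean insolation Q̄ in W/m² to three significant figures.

Q̄ ≈ 330 W/m²

cos h₀ = −tan(-55.8°) tan(-15.200°) = -0.3998, h₀ = 1.9821 rad.
Bracket: h₀ sin ϕ sin δ + cos ϕ cos δ sin h₀ = 1.9821×-0.82708×-0.26219 + 0.56208×0.96502×0.91661 = 0.429823 + 0.497186 = 0.927009.
Inverse-square distance factor (a/d)² = 0.9832² = 0.966682.
Q̄ = (S_0/π) × 0.966682 × [bracket] = (1158/π) × 0.966682 × 0.927009 = 330.3 W/m².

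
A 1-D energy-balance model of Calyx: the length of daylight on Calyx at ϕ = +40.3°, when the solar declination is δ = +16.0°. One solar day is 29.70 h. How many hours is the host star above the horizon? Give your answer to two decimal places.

17.17 h

cos h₀ = −tan ϕ · tan δ = −tan(+40.3°) × tan(+16.000°) = -0.2432, so h₀ = 1.8164 rad = 104.07°.
Daylight = 2h₀/(2π) × 29.70 h = (1.8164/π) × 29.70 = 17.17 h.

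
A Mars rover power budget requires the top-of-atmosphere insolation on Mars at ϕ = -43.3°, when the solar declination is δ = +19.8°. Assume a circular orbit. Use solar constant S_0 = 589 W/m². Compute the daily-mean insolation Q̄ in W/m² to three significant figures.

cos h₀ = −tan(-43.3°) tan(+19.800°) = 0.3393, h₀ = 1.2247 rad.
Bracket: h₀ sin ϕ sin δ + cos ϕ cos δ sin h₀ = 1.2247×-0.68582×0.33874 + 0.72777×0.94088×0.94069 = -0.284516 + 0.644132 = 0.359616.
Q̄ = (S_0/π) × [bracket] = (589/π) × 0.359616 = 67.42 W/m².

Q̄ ≈ 67.4 W/m²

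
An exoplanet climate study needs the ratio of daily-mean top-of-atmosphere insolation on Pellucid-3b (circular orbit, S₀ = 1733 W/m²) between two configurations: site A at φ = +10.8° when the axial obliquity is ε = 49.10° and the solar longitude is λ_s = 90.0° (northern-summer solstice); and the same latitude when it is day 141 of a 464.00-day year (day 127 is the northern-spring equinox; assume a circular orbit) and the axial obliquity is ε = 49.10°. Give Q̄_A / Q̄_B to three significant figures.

Q̄_A / Q̄_B ≈ 0.869

— Configuration A (φ=+10.8°):
Solar declination: sin δ = sin ε · sin λ_s = sin 49.10° × sin 90.0° = 0.75585, so δ = +49.100°.
cos H₀ = −tan(+10.8°) tan(+49.100°) = -0.2202, H₀ = 1.7928 rad.
Bracket: H₀ sin φ sin δ + cos φ cos δ sin H₀ = 1.7928×0.18738×0.75585 + 0.98229×0.65474×0.97545 = 0.253916 + 0.627355 = 0.881271.
Q̄ = (S₀/π) × [bracket] = (1733/π) × 0.881271 = 486.14 W/m².
— Configuration B (φ=+10.8°):
Solar longitude: λ_s = 360° × (141 − 127)/464.00 = 10.862°.
sin δ = sin 49.10° × sin 10.862° = 0.14244, so δ = +8.189°.
cos H₀ = −tan(+10.8°) tan(+8.189°) = -0.0275, H₀ = 1.5983 rad.
Bracket: H₀ sin φ sin δ + cos φ cos δ sin H₀ = 1.5983×0.18738×0.14244 + 0.98229×0.98980×0.99962 = 0.042659 + 0.971901 = 1.014560.
Q̄ = (S₀/π) × [bracket] = (1733/π) × 1.014560 = 559.66 W/m².
Ratio Q̄_A / Q̄_B = 486.14 / 559.66 = 0.8686.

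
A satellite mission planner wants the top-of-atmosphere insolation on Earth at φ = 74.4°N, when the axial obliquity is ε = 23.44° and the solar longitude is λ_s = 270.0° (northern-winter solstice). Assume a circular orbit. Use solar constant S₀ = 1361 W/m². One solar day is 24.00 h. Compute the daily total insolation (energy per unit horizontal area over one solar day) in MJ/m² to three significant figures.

0.00 MJ/m²

Solar declination: sin δ = sin ε · sin λ_s = sin 23.44° × sin 270.0° = -0.39779, so δ = -23.440°.
cos H₀ = −tan(+74.4°) tan(-23.440°) = 1.5529 ≥ 1 ⇒ polar night, H₀ = 0 and Q̄ = 0.
Daily total = Q̄ × 24.00 h × 3600 s/h = 0.00 MJ/m².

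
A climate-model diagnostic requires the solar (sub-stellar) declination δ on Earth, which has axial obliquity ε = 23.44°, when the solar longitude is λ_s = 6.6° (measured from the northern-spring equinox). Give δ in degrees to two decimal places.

δ = +2.62°

sin δ = sin ε · sin λ_s = sin 23.44° × sin 6.6° = 0.045721.
δ = arcsin(0.045721) = +2.62°.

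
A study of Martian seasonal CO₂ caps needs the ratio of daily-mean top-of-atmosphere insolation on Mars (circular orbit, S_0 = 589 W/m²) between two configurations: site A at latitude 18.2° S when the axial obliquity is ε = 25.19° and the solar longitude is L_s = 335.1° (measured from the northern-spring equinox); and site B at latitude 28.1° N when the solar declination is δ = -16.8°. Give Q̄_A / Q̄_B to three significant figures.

— Configuration A (ϕ=-18.2°):
Solar declination: sin δ = sin ε · sin L_s = sin 25.19° × sin 335.1° = -0.17920, so δ = -10.323°.
cos h₀ = −tan(-18.2°) tan(-10.323°) = -0.0599, h₀ = 1.6307 rad.
Bracket: h₀ sin ϕ sin δ + cos ϕ cos δ sin h₀ = 1.6307×-0.31233×-0.17920 + 0.94997×0.98381×0.99821 = 0.091270 + 0.932917 = 1.024187.
Q̄ = (S_0/π) × [bracket] = (589/π) × 1.024187 = 192.02 W/m².
— Configuration B (ϕ=+28.1°):
cos h₀ = −tan(+28.1°) tan(-16.800°) = 0.1612, h₀ = 1.4089 rad.
Bracket: h₀ sin ϕ sin δ + cos ϕ cos δ sin h₀ = 1.4089×0.47101×-0.28903 + 0.88213×0.95732×0.98692 = -0.191802 + 0.833435 = 0.641633.
Q̄ = (S_0/π) × [bracket] = (589/π) × 0.641633 = 120.30 W/m².
Ratio Q̄_A / Q̄_B = 192.02 / 120.30 = 1.596.

Q̄_A / Q̄_B ≈ 1.60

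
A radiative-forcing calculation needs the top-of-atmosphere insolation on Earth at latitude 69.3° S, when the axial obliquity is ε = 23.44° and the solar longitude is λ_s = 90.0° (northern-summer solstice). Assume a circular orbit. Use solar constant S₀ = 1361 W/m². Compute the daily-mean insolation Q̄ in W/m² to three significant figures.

Q̄ ≈ 0.00 W/m²

Solar declination: sin δ = sin ε · sin λ_s = sin 23.44° × sin 90.0° = 0.39779, so δ = +23.440°.
cos H₀ = −tan(-69.3°) tan(+23.440°) = 1.1474 ≥ 1 ⇒ polar night, H₀ = 0 and Q̄ = 0.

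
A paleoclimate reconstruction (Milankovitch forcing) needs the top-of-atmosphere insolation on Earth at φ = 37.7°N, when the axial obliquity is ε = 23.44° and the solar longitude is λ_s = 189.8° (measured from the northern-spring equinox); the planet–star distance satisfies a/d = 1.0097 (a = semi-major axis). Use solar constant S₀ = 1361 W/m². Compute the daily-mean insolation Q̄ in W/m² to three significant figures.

Q̄ ≈ 320 W/m²

Solar declination: sin δ = sin ε · sin λ_s = sin 23.44° × sin 189.8° = -0.06771, so δ = -3.882°.
cos H₀ = −tan(+37.7°) tan(-3.882°) = 0.0525, H₀ = 1.5183 rad.
Bracket: H₀ sin φ sin δ + cos φ cos δ sin H₀ = 1.5183×0.61153×-0.06771 + 0.79122×0.99771×0.99862 = -0.062868 + 0.788319 = 0.725451.
Inverse-square distance factor (a/d)² = 1.0097² = 1.019494.
Q̄ = (S₀/π) × 1.019494 × [bracket] = (1361/π) × 1.019494 × 0.725451 = 320.4 W/m².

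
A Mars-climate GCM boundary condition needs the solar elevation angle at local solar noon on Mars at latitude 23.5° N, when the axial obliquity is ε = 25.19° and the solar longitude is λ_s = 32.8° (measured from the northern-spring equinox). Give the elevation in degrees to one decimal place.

79.8°

Solar declination: sin δ = sin ε · sin λ_s = sin 25.19° × sin 32.8° = 0.23056, so δ = +13.330°.
At local noon the hour angle is zero, so the zenith angle equals |φ − δ| = |+23.5° − (+13.330°)| = 10.170°.
Elevation = 90° − 10.170° = 79.8°.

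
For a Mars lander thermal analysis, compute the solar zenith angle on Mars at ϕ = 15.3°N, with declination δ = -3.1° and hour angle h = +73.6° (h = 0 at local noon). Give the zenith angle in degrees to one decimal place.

θ_z = 75.1°

cos θ_z = sin ϕ sin δ + cos ϕ cos δ cos h = -0.014270 + 0.271936 = 0.257666.
θ_z = arccos(0.257666) = 75.1°.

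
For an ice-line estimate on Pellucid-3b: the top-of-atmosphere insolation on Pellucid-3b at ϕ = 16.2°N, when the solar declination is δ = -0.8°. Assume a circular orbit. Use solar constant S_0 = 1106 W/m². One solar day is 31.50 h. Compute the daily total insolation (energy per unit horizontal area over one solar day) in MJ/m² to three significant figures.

cos h₀ = −tan(+16.2°) tan(-0.800°) = 0.0041, h₀ = 1.5667 rad.
Bracket: h₀ sin ϕ sin δ + cos ϕ cos δ sin h₀ = 1.5667×0.27899×-0.01396 + 0.96029×0.99990×0.99999 = -0.006102 + 0.960184 = 0.954082.
Q̄ = (S_0/π) × [bracket] = (1106/π) × 0.954082 = 335.89 W/m².
Daily total = Q̄ × 31.50 h × 3600 s/h = 335.89 × 31.50 × 3600 / 10⁶ = 38.09 MJ/m².

38.1 MJ/m²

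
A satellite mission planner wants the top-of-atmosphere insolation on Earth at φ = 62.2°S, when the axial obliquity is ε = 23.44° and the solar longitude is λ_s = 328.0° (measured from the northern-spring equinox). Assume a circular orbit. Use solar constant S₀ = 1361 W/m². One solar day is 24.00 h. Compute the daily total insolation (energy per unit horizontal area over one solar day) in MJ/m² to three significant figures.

Solar declination: sin δ = sin ε · sin λ_s = sin 23.44° × sin 328.0° = -0.21080, so δ = -12.169°.
cos H₀ = −tan(-62.2°) tan(-12.169°) = -0.4090, H₀ = 1.9922 rad.
Bracket: H₀ sin φ sin δ + cos φ cos δ sin H₀ = 1.9922×-0.88458×-0.21080 + 0.46639×0.97753×0.91253 = 0.371484 + 0.416032 = 0.787516.
Q̄ = (S₀/π) × [bracket] = (1361/π) × 0.787516 = 341.17 W/m².
Daily total = Q̄ × 24.00 h × 3600 s/h = 341.17 × 24.00 × 3600 / 10⁶ = 29.48 MJ/m².

29.5 MJ/m²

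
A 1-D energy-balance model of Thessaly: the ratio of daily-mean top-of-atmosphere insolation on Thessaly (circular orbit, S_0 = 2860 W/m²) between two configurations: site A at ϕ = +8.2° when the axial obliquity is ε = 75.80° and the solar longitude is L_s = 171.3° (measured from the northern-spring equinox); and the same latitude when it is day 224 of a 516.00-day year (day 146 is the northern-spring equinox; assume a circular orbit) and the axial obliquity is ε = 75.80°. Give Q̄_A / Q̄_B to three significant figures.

Q̄_A / Q̄_B ≈ 1.27

— Configuration A (ϕ=+8.2°):
Solar declination: sin δ = sin ε · sin L_s = sin 75.80° × sin 171.3° = 0.14664, so δ = +8.432°.
cos h₀ = −tan(+8.2°) tan(+8.432°) = -0.0214, h₀ = 1.5922 rad.
Bracket: h₀ sin ϕ sin δ + cos ϕ cos δ sin h₀ = 1.5922×0.14263×0.14664 + 0.98978×0.98919×0.99977 = 0.033301 + 0.978855 = 1.012156.
Q̄ = (S_0/π) × [bracket] = (2860/π) × 1.012156 = 921.43 W/m².
— Configuration B (ϕ=+8.2°):
Solar longitude: L_s = 360° × (224 − 146)/516.00 = 54.419°.
sin δ = sin 75.80° × sin 54.419° = 0.78844, so δ = +52.040°.
cos h₀ = −tan(+8.2°) tan(+52.040°) = -0.1847, h₀ = 1.7566 rad.
Bracket: h₀ sin ϕ sin δ + cos ϕ cos δ sin h₀ = 1.7566×0.14263×0.78844 + 0.98978×0.61511×0.98279 = 0.197539 + 0.598346 = 0.795885.
Q̄ = (S_0/π) × [bracket] = (2860/π) × 0.795885 = 724.55 W/m².
Ratio Q̄_A / Q̄_B = 921.43 / 724.55 = 1.272.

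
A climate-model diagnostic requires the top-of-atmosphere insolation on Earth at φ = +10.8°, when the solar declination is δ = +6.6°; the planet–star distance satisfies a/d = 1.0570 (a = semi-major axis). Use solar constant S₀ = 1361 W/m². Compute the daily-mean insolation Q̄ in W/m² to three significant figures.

Q̄ ≈ 489 W/m²

cos H₀ = −tan(+10.8°) tan(+6.600°) = -0.0221, H₀ = 1.5929 rad.
Bracket: H₀ sin φ sin δ + cos φ cos δ sin H₀ = 1.5929×0.18738×0.11494 + 0.98229×0.99337×0.99976 = 0.034307 + 0.975543 = 1.009850.
Inverse-square distance factor (a/d)² = 1.0570² = 1.117249.
Q̄ = (S₀/π) × 1.117249 × [bracket] = (1361/π) × 1.117249 × 1.009850 = 488.8 W/m².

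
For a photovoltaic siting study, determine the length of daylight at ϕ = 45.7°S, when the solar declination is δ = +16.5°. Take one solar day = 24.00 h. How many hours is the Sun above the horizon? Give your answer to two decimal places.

cos h₀ = −tan ϕ · tan δ = −tan(-45.7°) × tan(+16.500°) = 0.3035, so h₀ = 1.2624 rad = 72.33°.
Daylight = 2h₀/(2π) × 24.00 h = (1.2624/π) × 24.00 = 9.64 h.

9.64 h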